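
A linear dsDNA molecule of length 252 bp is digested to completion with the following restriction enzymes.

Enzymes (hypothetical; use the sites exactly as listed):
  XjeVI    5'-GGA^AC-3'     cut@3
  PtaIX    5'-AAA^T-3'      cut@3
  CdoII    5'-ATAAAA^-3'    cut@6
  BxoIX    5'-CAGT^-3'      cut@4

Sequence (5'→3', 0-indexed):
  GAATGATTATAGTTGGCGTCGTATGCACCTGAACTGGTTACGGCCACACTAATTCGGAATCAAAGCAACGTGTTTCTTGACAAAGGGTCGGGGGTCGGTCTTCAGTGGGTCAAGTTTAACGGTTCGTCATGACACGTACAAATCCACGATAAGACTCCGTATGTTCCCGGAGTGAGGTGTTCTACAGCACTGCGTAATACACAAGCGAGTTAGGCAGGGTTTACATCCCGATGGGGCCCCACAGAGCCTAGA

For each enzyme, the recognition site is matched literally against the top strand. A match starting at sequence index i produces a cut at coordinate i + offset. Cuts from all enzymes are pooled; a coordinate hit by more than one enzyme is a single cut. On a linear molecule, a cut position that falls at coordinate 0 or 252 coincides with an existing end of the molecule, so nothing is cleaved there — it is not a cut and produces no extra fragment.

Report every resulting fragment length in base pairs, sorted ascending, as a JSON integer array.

[36,106,110]

Scan for sites:
  XjeVI (GGAAC, off=3): no sites
  PtaIX AAAT/3: at [139] ⇒ [142]
  CdoII (ATAAAA, off=6): no sites
  BxoIX CAGT/4: at [102] ⇒ [106]

Pooled cuts: [106, 142]

Fragments:
  [0,106): 106 bp
  [106,142): 36 bp
  [142,252): 110 bp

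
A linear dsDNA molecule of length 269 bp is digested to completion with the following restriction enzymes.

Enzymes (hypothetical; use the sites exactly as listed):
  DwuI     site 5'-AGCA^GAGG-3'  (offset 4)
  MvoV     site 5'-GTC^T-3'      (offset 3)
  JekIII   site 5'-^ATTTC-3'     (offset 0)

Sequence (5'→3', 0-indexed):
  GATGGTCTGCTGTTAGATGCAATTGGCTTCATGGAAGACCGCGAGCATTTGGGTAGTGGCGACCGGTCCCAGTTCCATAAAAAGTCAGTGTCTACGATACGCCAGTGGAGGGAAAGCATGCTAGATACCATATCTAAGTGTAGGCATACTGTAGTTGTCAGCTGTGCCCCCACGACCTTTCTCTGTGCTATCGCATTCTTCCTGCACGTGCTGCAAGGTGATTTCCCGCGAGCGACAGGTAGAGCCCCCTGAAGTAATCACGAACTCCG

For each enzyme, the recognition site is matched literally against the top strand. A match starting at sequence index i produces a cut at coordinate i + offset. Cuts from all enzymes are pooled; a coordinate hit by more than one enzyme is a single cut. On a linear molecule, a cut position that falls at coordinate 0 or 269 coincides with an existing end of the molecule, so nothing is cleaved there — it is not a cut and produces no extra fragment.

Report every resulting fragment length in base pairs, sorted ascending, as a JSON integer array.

Site scan:
  DwuI (AGCAGAGG, off=4): no sites
  MvoV GTCT/3: at [4, 89] ⇒ [7, 92]
  JekIII ATTTC/0: at [220] ⇒ [220]

Pooled cuts: [7, 92, 220]

Fragments:
  [0,7): 7 bp
  [7,92): 85 bp
  [92,220): 128 bp
  [220,269): 49 bp

[7,49,85,128]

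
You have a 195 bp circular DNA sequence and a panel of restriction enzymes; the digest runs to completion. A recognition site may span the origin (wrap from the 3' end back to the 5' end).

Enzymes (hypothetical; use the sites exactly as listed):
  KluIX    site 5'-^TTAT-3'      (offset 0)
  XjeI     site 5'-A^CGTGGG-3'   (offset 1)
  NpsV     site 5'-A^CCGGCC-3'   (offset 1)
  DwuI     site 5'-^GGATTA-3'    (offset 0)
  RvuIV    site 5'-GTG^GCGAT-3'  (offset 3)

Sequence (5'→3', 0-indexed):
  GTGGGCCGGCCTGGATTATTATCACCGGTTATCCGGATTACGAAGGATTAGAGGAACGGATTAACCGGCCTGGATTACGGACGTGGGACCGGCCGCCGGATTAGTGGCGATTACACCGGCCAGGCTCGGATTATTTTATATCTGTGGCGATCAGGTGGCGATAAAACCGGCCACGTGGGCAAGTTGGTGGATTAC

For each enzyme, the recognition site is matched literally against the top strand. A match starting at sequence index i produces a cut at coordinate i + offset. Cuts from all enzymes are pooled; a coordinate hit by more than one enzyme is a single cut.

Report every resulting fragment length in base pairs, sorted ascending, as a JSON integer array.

Site scan:
  KluIX (TTAT, off=0): starts [15, 18, 28, 130, 135] → cuts [15, 18, 28, 130, 135]
  XjeI (ACGTGGG, off=1): starts [80, 172, 193] → cuts [81, 173, 194]
  NpsV (ACCGGCC, off=1): starts [63, 87, 114, 165] → cuts [64, 88, 115, 166]
  DwuI (GGATTA, off=0): starts [12, 34, 44, 57, 71, 97, 127, 188] → cuts [12, 34, 44, 57, 71, 97, 127, 188]
  RvuIV (GTGGCGAT, off=3): starts [103, 143, 154] → cuts [106, 146, 157]

Pooled cuts: [12, 15, 18, 28, 34, 44, 57, 64, 71, 81, 88, 97, 106, 115, 127, 130, 135, 146, 157, 166, 173, 188, 194]

Fragments:
  12→15: 3 bp
  15→18: 3 bp
  18→28: 10 bp
  28→34: 6 bp
  34→44: 10 bp
  44→57: 13 bp
  57→64: 7 bp
  64→71: 7 bp
  71→81: 10 bp
  81→88: 7 bp
  88→97: 9 bp
  97→106: 9 bp
  106→115: 9 bp
  115→127: 12 bp
  127→130: 3 bp
  130→135: 5 bp
  135→146: 11 bp
  146→157: 11 bp
  157→166: 9 bp
  166→173: 7 bp
  173→188: 15 bp
  188→194: 6 bp
  194→12 (wrap): 195-194+12 = 13 bp

[3,3,3,5,6,6,7,7,7,7,9,9,9,9,10,10,10,11,11,12,13,13,15]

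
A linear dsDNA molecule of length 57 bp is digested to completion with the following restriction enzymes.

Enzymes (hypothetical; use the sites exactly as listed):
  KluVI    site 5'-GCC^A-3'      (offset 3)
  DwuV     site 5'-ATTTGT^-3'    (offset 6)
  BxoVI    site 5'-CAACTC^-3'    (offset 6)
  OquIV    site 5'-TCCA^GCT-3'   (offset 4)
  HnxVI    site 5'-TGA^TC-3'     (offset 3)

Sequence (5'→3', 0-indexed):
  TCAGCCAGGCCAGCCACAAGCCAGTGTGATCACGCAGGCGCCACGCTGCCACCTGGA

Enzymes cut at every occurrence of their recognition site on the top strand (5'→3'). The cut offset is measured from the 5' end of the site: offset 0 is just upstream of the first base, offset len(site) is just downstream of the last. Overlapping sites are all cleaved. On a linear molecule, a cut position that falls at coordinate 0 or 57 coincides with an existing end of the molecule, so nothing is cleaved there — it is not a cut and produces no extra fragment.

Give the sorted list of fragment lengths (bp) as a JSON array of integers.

Scan for sites:
  KluVI (GCCA, off=3): starts [3, 8, 12, 19, 39, 47] → cuts [6, 11, 15, 22, 42, 50]
  DwuV (ATTTGT, off=6): no sites
  BxoVI (CAACTC, off=6): no sites
  OquIV (TCCAGCT, off=4): no sites
  HnxVI (TGATC, off=3): starts [26] → cuts [29]

Pooled cuts: [6, 11, 15, 22, 29, 42, 50]

Fragment lengths:
  [0,6): 6 bp
  [6,11): 5 bp
  [11,15): 4 bp
  [15,22): 7 bp
  [22,29): 7 bp
  [29,42): 13 bp
  [42,50): 8 bp
  [50,57): 7 bp

[4,5,6,7,7,7,8,13]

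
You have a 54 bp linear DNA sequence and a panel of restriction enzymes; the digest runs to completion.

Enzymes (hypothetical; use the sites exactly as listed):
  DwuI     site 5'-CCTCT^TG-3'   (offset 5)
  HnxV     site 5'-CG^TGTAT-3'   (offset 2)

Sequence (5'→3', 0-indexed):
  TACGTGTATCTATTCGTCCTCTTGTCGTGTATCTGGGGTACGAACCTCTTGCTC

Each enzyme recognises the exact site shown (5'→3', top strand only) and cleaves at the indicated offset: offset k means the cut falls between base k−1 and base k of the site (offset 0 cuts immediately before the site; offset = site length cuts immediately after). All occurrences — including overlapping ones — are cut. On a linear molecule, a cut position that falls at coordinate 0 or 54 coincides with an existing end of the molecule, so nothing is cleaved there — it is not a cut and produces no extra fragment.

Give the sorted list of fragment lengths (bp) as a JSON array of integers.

Per-enzyme occurrences:
  DwuI CCTCTTG/5: at [17, 44] ⇒ [22, 49]
  HnxV CGTGTAT/2: at [2, 25] ⇒ [4, 27]

All cut coordinates (distinct, sorted): [4, 22, 27, 49]

Fragments:
  [0,4): 4 bp
  [4,22): 18 bp
  [22,27): 5 bp
  [27,49): 22 bp
  [49,54): 5 bp

[4,5,5,18,22]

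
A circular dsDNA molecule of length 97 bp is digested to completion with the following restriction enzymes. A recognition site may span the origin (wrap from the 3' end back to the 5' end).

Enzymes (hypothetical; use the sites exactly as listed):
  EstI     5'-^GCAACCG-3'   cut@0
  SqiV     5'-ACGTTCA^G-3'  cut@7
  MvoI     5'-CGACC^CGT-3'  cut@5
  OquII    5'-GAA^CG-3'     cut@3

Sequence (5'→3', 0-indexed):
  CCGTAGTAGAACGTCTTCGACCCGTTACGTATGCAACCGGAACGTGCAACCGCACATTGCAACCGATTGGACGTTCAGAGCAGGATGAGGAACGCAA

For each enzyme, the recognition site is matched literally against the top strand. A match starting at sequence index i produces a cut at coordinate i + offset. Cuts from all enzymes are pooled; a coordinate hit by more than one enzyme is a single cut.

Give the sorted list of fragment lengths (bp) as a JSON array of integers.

Scan for sites:
  EstI (GCAACCG, off=0): starts [32, 45, 58, 93] → cuts [32, 45, 58, 93]
  SqiV (ACGTTCAG, off=7): starts [70] → cuts [77]
  MvoI (CGACCCGT, off=5): starts [17] → cuts [22]
  OquII (GAACG, off=3): starts [8, 39, 89] → cuts [11, 42, 92]

Pooled cuts: [11, 22, 32, 42, 45, 58, 77, 92, 93]

Fragments:
  11→22: 11 bp
  22→32: 10 bp
  32→42: 10 bp
  42→45: 3 bp
  45→58: 13 bp
  58→77: 19 bp
  77→92: 15 bp
  92→93: 1 bp
  93→11 (wrap): 97-93+11 = 15 bp

[1,3,10,10,11,13,15,15,19]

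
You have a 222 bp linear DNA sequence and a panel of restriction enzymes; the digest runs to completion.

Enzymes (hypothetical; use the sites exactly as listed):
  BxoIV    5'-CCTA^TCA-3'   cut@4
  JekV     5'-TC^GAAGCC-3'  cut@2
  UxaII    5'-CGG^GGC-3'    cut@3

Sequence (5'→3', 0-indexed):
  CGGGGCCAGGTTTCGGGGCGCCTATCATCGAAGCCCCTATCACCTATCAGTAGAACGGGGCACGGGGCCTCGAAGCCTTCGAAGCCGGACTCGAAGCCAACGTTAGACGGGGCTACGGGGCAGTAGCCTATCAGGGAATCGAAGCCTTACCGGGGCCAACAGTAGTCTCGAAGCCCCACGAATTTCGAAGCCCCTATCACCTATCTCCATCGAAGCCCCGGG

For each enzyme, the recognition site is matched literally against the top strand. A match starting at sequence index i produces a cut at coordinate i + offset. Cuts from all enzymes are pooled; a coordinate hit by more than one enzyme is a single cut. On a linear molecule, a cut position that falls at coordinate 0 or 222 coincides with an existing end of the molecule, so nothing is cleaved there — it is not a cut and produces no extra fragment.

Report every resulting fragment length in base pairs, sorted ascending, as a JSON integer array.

Site scan:
  BxoIV CCTATCA/4: at [20, 35, 42, 126, 192] ⇒ [24, 39, 46, 130, 196]
  JekV TCGAAGCC/2: at [27, 69, 78, 90, 138, 167, 184, 209] ⇒ [29, 71, 80, 92, 140, 169, 186, 211]
  UxaII CGGGGC/3: at [0, 13, 55, 62, 107, 115, 150] ⇒ [3, 16, 58, 65, 110, 118, 153]

All cut coordinates (distinct, sorted): [3, 16, 24, 29, 39, 46, 58, 65, 71, 80, 92, 110, 118, 130, 140, 153, 169, 186, 196, 211]

Fragments:
  [0,3): 3 bp
  [3,16): 13 bp
  [16,24): 8 bp
  [24,29): 5 bp
  [29,39): 10 bp
  [39,46): 7 bp
  [46,58): 12 bp
  [58,65): 7 bp
  [65,71): 6 bp
  [71,80): 9 bp
  [80,92): 12 bp
  [92,110): 18 bp
  [110,118): 8 bp
  [118,130): 12 bp
  [130,140): 10 bp
  [140,153): 13 bp
  [153,169): 16 bp
  [169,186): 17 bp
  [186,196): 10 bp
  [196,211): 15 bp
  [211,222): 11 bp

[3,5,6,7,7,8,8,9,10,10,10,11,12,12,12,13,13,15,16,17,18]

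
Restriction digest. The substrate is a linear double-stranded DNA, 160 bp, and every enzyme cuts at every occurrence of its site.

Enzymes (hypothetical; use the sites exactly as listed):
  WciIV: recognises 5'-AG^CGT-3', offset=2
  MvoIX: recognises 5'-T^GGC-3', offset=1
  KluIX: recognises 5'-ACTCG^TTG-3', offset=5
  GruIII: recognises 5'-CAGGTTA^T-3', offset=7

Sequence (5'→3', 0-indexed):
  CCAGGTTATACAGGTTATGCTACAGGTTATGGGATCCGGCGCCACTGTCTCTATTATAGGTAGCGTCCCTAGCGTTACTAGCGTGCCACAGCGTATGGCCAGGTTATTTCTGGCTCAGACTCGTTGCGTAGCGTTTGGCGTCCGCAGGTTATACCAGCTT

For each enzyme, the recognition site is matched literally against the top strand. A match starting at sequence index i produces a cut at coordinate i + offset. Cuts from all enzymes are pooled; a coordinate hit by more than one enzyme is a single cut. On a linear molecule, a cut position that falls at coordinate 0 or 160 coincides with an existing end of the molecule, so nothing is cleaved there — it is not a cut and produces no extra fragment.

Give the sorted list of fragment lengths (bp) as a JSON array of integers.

Site scan:
  WciIV (AGCGT, off=2): starts [61, 70, 79, 89, 129] → cuts [63, 72, 81, 91, 131]
  MvoIX (TGGC, off=1): starts [95, 110, 135] → cuts [96, 111, 136]
  KluIX (ACTCGTTG, off=5): starts [118] → cuts [123]
  GruIII (CAGGTTAT, off=7): starts [1, 10, 22, 99, 144] → cuts [8, 17, 29, 106, 151]

Pooled cuts: [8, 17, 29, 63, 72, 81, 91, 96, 106, 111, 123, 131, 136, 151]

Fragments:
  [0,8): 8 bp
  [8,17): 9 bp
  [17,29): 12 bp
  [29,63): 34 bp
  [63,72): 9 bp
  [72,81): 9 bp
  [81,91): 10 bp
  [91,96): 5 bp
  [96,106): 10 bp
  [106,111): 5 bp
  [111,123): 12 bp
  [123,131): 8 bp
  [131,136): 5 bp
  [136,151): 15 bp
  [151,160): 9 bp

[5,5,5,8,8,9,9,9,9,10,10,12,12,15,34]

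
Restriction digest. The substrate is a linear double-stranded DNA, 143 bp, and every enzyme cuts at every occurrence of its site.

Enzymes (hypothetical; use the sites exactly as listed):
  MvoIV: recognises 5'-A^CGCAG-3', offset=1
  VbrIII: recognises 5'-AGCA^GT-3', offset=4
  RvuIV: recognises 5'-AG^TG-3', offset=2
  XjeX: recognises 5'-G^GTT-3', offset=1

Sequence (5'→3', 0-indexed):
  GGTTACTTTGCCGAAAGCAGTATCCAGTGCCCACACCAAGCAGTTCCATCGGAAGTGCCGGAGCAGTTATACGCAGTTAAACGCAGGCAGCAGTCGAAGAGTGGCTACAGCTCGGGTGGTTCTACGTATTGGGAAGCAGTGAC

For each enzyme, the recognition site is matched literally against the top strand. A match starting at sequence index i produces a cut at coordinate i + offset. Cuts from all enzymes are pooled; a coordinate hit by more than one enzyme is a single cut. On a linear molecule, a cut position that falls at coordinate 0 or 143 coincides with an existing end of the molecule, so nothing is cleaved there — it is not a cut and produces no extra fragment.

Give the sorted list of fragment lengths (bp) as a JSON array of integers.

Site scan:
  MvoIV ACGCAG/1: at [70, 80] ⇒ [71, 81]
  VbrIII AGCAGT/4: at [15, 38, 61, 88, 134] ⇒ [19, 42, 65, 92, 138]
  RvuIV AGTG/2: at [25, 53, 99, 137] ⇒ [27, 55, 101, 139]
  XjeX GGTT/1: at [0, 117] ⇒ [1, 118]

All cut coordinates (distinct, sorted): [1, 19, 27, 42, 55, 65, 71, 81, 92, 101, 118, 138, 139]

Fragments:
  [0,1): 1 bp
  [1,19): 18 bp
  [19,27): 8 bp
  [27,42): 15 bp
  [42,55): 13 bp
  [55,65): 10 bp
  [65,71): 6 bp
  [71,81): 10 bp
  [81,92): 11 bp
  [92,101): 9 bp
  [101,118): 17 bp
  [118,138): 20 bp
  [138,139): 1 bp
  [139,143): 4 bp

[1,1,4,6,8,9,10,10,11,13,15,17,18,20]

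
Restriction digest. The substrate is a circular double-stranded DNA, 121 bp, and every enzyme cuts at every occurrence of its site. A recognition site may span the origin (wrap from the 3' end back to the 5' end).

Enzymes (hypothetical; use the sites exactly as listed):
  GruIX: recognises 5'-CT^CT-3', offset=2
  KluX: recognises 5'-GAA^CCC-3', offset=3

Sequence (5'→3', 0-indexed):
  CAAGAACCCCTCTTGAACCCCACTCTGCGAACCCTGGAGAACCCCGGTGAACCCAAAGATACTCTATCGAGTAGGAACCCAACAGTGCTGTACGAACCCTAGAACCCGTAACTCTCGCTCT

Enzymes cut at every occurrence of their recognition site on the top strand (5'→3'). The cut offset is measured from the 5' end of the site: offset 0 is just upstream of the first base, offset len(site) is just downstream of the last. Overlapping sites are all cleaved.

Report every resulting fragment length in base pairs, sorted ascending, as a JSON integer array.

Scan for sites:
  GruIX CTCT/2: at [9, 22, 61, 111, 117] ⇒ [11, 24, 63, 113, 119]
  KluX GAACCC/3: at [3, 14, 28, 38, 48, 74, 93, 101] ⇒ [6, 17, 31, 41, 51, 77, 96, 104]

Pooled cuts: [6, 11, 17, 24, 31, 41, 51, 63, 77, 96, 104, 113, 119]

Fragments:
  6→11: 5 bp
  11→17: 6 bp
  17→24: 7 bp
  24→31: 7 bp
  31→41: 10 bp
  41→51: 10 bp
  51→63: 12 bp
  63→77: 14 bp
  77→96: 19 bp
  96→104: 8 bp
  104→113: 9 bp
  113→119: 6 bp
  119→6 (wrap): 121-119+6 = 8 bp

[5,6,6,7,7,8,8,9,10,10,12,14,19]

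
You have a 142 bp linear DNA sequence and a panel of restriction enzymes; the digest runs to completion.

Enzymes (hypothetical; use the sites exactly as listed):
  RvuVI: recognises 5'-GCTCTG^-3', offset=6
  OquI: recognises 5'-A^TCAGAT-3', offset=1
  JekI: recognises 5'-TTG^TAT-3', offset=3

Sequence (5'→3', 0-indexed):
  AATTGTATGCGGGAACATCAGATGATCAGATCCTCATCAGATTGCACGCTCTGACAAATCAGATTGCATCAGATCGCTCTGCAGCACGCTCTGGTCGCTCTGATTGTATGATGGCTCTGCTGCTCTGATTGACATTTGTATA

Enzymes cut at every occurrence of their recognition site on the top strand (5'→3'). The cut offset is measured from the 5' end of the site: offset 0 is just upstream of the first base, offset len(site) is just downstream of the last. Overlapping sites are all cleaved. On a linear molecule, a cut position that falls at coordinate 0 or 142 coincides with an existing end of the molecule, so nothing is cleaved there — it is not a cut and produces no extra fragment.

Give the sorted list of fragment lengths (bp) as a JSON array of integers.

[4,4,5,5,8,8,9,10,11,11,12,12,13,13,17]

Scan for sites:
  RvuVI GCTCTG/6: at [47, 75, 87, 96, 113, 121] ⇒ [53, 81, 93, 102, 119, 127]
  OquI ATCAGAT/1: at [16, 24, 35, 57, 67] ⇒ [17, 25, 36, 58, 68]
  JekI TTGTAT/3: at [2, 103, 135] ⇒ [5, 106, 138]

All cut coordinates (distinct, sorted): [5, 17, 25, 36, 53, 58, 68, 81, 93, 102, 106, 119, 127, 138]

Fragment lengths:
  [0,5): 5 bp
  [5,17): 12 bp
  [17,25): 8 bp
  [25,36): 11 bp
  [36,53): 17 bp
  [53,58): 5 bp
  [58,68): 10 bp
  [68,81): 13 bp
  [81,93): 12 bp
  [93,102): 9 bp
  [102,106): 4 bp
  [106,119): 13 bp
  [119,127): 8 bp
  [127,138): 11 bp
  [138,142): 4 bp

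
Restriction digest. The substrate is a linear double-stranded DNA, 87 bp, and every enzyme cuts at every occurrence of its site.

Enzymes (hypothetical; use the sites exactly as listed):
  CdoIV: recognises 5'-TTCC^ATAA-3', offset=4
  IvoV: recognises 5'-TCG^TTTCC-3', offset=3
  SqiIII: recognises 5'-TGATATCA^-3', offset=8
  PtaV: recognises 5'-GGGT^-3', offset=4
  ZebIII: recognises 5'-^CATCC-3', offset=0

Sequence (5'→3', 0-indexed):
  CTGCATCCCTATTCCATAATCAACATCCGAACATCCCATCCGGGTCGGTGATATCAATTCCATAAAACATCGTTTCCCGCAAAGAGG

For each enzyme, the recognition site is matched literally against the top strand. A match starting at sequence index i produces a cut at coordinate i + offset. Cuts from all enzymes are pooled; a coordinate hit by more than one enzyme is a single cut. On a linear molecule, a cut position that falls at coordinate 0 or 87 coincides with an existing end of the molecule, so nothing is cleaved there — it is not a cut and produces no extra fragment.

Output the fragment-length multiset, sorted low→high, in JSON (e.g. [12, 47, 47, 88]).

Scan for sites:
  CdoIV (TTCCATAA, off=4): starts [11, 57] → cuts [15, 61]
  IvoV (TCGTTTCC, off=3): starts [69] → cuts [72]
  SqiIII (TGATATCA, off=8): starts [48] → cuts [56]
  PtaV (GGGT, off=4): starts [41] → cuts [45]
  ZebIII (CATCC, off=0): starts [3, 23, 31, 36] → cuts [3, 23, 31, 36]

All cut coordinates (distinct, sorted): [3, 15, 23, 31, 36, 45, 56, 61, 72]

Fragment lengths:
  [0,3): 3 bp
  [3,15): 12 bp
  [15,23): 8 bp
  [23,31): 8 bp
  [31,36): 5 bp
  [36,45): 9 bp
  [45,56): 11 bp
  [56,61): 5 bp
  [61,72): 11 bp
  [72,87): 15 bp

[3,5,5,8,8,9,11,11,12,15]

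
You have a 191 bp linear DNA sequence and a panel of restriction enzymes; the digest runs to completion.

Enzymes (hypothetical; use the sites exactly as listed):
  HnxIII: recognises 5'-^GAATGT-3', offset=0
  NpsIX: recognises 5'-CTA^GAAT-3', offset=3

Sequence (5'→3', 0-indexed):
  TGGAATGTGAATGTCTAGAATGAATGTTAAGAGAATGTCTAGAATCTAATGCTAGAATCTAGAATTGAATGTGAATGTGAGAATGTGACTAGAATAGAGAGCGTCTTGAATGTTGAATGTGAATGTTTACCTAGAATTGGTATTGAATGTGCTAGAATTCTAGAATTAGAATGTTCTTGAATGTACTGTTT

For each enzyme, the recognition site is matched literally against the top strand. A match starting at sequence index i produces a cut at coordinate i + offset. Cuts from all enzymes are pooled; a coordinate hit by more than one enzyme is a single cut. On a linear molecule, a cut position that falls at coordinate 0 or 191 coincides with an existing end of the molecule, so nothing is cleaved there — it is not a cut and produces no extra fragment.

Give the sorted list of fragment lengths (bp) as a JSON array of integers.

[2,4,5,6,6,6,6,7,7,8,8,9,9,10,10,11,11,11,13,13,13,16]

Per-enzyme occurrences:
  HnxIII (GAATGT, off=0): starts [2, 8, 21, 32, 66, 72, 80, 107, 114, 120, 144, 168, 178] → cuts [2, 8, 21, 32, 66, 72, 80, 107, 114, 120, 144, 168, 178]
  NpsIX (CTAGAAT, off=3): starts [14, 38, 51, 58, 88, 130, 151, 159] → cuts [17, 41, 54, 61, 91, 133, 154, 162]

Pooled cuts: [2, 8, 17, 21, 32, 41, 54, 61, 66, 72, 80, 91, 107, 114, 120, 133, 144, 154, 162, 168, 178]

Fragments:
  [0,2): 2 bp
  [2,8): 6 bp
  [8,17): 9 bp
  [17,21): 4 bp
  [21,32): 11 bp
  [32,41): 9 bp
  [41,54): 13 bp
  [54,61): 7 bp
  [61,66): 5 bp
  [66,72): 6 bp
  [72,80): 8 bp
  [80,91): 11 bp
  [91,107): 16 bp
  [107,114): 7 bp
  [114,120): 6 bp
  [120,133): 13 bp
  [133,144): 11 bp
  [144,154): 10 bp
  [154,162): 8 bp
  [162,168): 6 bp
  [168,178): 10 bp
  [178,191): 13 bp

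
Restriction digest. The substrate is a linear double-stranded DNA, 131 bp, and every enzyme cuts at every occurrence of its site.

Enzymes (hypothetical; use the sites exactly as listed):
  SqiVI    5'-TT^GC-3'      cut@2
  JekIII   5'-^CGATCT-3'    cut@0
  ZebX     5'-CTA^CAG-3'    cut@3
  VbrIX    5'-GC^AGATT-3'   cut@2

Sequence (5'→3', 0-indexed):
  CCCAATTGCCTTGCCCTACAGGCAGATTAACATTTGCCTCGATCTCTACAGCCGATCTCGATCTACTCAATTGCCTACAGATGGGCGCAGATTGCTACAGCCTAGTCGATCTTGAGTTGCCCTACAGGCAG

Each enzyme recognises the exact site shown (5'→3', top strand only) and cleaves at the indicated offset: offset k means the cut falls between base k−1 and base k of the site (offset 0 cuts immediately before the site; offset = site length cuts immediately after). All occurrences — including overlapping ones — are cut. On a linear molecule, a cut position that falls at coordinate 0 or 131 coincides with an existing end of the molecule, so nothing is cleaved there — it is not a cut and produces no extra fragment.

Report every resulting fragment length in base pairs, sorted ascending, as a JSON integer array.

Per-enzyme occurrences:
  SqiVI (TTGC, off=2): starts [5, 10, 33, 70, 91, 116] → cuts [7, 12, 35, 72, 93, 118]
  JekIII (CGATCT, off=0): starts [39, 52, 58, 106] → cuts [39, 52, 58, 106]
  ZebX (CTACAG, off=3): starts [15, 45, 74, 94, 121] → cuts [18, 48, 77, 97, 124]
  VbrIX (GCAGATT, off=2): starts [21, 86] → cuts [23, 88]

Pooled cuts: [7, 12, 18, 23, 35, 39, 48, 52, 58, 72, 77, 88, 93, 97, 106, 118, 124]

Fragment lengths:
  [0,7): 7 bp
  [7,12): 5 bp
  [12,18): 6 bp
  [18,23): 5 bp
  [23,35): 12 bp
  [35,39): 4 bp
  [39,48): 9 bp
  [48,52): 4 bp
  [52,58): 6 bp
  [58,72): 14 bp
  [72,77): 5 bp
  [77,88): 11 bp
  [88,93): 5 bp
  [93,97): 4 bp
  [97,106): 9 bp
  [106,118): 12 bp
  [118,124): 6 bp
  [124,131): 7 bp

[4,4,4,5,5,5,5,6,6,6,7,7,9,9,11,12,12,14]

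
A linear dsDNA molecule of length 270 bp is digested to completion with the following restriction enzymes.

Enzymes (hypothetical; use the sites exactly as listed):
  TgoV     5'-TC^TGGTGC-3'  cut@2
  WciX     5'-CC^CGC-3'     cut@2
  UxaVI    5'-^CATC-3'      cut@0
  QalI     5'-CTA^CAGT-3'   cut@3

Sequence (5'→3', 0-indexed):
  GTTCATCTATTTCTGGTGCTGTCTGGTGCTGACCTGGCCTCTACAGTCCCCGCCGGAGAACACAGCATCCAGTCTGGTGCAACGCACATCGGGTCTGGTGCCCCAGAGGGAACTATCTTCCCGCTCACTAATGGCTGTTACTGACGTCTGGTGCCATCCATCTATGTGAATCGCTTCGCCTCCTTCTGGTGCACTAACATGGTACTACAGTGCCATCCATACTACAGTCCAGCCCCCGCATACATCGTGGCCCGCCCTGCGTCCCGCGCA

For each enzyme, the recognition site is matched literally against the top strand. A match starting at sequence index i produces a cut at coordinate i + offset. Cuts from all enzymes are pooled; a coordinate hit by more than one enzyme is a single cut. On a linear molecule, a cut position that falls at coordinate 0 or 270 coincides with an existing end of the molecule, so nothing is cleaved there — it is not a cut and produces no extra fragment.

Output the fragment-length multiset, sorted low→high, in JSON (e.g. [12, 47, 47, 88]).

[3,4,6,6,6,6,7,9,9,10,10,10,11,12,12,12,15,20,21,26,27,28]

Scan for sites:
  TgoV (TCTGGTGC, off=2): starts [11, 21, 72, 93, 146, 184] → cuts [13, 23, 74, 95, 148, 186]
  WciX (CCCGC, off=2): starts [48, 119, 234, 250, 262] → cuts [50, 121, 236, 252, 264]
  UxaVI (CATC, off=0): starts [3, 65, 86, 154, 158, 213, 242] → cuts [3, 65, 86, 154, 158, 213, 242]
  QalI (CTACAGT, off=3): starts [40, 204, 221] → cuts [43, 207, 224]

Pooled cuts: [3, 13, 23, 43, 50, 65, 74, 86, 95, 121, 148, 154, 158, 186, 207, 213, 224, 236, 242, 252, 264]

Fragments:
  [0,3): 3 bp
  [3,13): 10 bp
  [13,23): 10 bp
  [23,43): 20 bp
  [43,50): 7 bp
  [50,65): 15 bp
  [65,74): 9 bp
  [74,86): 12 bp
  [86,95): 9 bp
  [95,121): 26 bp
  [121,148): 27 bp
  [148,154): 6 bp
  [154,158): 4 bp
  [158,186): 28 bp
  [186,207): 21 bp
  [207,213): 6 bp
  [213,224): 11 bp
  [224,236): 12 bp
  [236,242): 6 bp
  [242,252): 10 bp
  [252,264): 12 bp
  [264,270): 6 bp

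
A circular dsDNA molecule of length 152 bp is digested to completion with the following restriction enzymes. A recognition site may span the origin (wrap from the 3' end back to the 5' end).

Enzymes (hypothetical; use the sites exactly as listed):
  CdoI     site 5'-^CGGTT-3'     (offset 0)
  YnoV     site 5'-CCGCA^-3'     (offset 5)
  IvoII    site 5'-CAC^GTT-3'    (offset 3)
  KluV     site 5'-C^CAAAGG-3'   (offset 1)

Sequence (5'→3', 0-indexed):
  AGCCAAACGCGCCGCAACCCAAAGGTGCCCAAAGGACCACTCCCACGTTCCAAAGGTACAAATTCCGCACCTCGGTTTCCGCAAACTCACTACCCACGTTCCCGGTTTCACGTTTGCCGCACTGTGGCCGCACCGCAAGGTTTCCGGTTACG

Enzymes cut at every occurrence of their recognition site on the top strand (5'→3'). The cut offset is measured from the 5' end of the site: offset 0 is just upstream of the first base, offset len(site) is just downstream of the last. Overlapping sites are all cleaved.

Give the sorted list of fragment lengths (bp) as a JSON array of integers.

Site scan:
  CdoI (CGGTT, off=0): starts [72, 102, 144] → cuts [72, 102, 144]
  YnoV (CCGCA, off=5): starts [11, 64, 78, 116, 127, 132] → cuts [16, 69, 83, 121, 132, 137]
  IvoII (CACGTT, off=3): starts [43, 94, 108] → cuts [46, 97, 111]
  KluV (CCAAAGG, off=1): starts [18, 28, 49] → cuts [19, 29, 50]

All cut coordinates (distinct, sorted): [16, 19, 29, 46, 50, 69, 72, 83, 97, 102, 111, 121, 132, 137, 144]

Fragment lengths:
  16→19: 3 bp
  19→29: 10 bp
  29→46: 17 bp
  46→50: 4 bp
  50→69: 19 bp
  69→72: 3 bp
  72→83: 11 bp
  83→97: 14 bp
  97→102: 5 bp
  102→111: 9 bp
  111→121: 10 bp
  121→132: 11 bp
  132→137: 5 bp
  137→144: 7 bp
  144→16 (wrap): 152-144+16 = 24 bp

[3,3,4,5,5,7,9,10,10,11,11,14,17,19,24]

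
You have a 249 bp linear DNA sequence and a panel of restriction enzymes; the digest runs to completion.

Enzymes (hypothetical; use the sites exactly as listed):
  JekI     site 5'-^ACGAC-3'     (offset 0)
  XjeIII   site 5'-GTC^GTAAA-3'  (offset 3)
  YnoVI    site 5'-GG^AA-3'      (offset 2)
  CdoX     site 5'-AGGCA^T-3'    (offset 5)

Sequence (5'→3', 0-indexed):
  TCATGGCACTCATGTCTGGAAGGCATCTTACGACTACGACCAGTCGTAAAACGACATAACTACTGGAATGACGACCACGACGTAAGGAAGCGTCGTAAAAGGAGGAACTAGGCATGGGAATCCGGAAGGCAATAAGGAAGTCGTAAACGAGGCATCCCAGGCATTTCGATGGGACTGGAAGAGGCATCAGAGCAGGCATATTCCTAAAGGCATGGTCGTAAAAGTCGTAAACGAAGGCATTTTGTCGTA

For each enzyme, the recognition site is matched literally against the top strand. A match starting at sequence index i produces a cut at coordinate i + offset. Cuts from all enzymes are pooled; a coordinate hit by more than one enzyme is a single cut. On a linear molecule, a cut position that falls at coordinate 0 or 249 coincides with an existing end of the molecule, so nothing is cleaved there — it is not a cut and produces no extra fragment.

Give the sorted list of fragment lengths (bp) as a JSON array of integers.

Per-enzyme occurrences:
  JekI ACGAC/0: at [29, 35, 50, 70, 76] ⇒ [29, 35, 50, 70, 76]
  XjeIII GTCGTAAA/3: at [42, 91, 139, 214, 223] ⇒ [45, 94, 142, 217, 226]
  YnoVI GGAA/2: at [17, 64, 85, 103, 116, 123, 135, 176] ⇒ [19, 66, 87, 105, 118, 125, 137, 178]
  CdoX AGGCAT/5: at [20, 109, 149, 158, 181, 193, 207, 234] ⇒ [25, 114, 154, 163, 186, 198, 212, 239]

All cut coordinates (distinct, sorted): [19, 25, 29, 35, 45, 50, 66, 70, 76, 87, 94, 105, 114, 118, 125, 137, 142, 154, 163, 178, 186, 198, 212, 217, 226, 239]

Fragment lengths:
  [0,19): 19 bp
  [19,25): 6 bp
  [25,29): 4 bp
  [29,35): 6 bp
  [35,45): 10 bp
  [45,50): 5 bp
  [50,66): 16 bp
  [66,70): 4 bp
  [70,76): 6 bp
  [76,87): 11 bp
  [87,94): 7 bp
  [94,105): 11 bp
  [105,114): 9 bp
  [114,118): 4 bp
  [118,125): 7 bp
  [125,137): 12 bp
  [137,142): 5 bp
  [142,154): 12 bp
  [154,163): 9 bp
  [163,178): 15 bp
  [178,186): 8 bp
  [186,198): 12 bp
  [198,212): 14 bp
  [212,217): 5 bp
  [217,226): 9 bp
  [226,239): 13 bp
  [239,249): 10 bp

[4,4,4,5,5,5,6,6,6,7,7,8,9,9,9,10,10,11,11,12,12,12,13,14,15,16,19]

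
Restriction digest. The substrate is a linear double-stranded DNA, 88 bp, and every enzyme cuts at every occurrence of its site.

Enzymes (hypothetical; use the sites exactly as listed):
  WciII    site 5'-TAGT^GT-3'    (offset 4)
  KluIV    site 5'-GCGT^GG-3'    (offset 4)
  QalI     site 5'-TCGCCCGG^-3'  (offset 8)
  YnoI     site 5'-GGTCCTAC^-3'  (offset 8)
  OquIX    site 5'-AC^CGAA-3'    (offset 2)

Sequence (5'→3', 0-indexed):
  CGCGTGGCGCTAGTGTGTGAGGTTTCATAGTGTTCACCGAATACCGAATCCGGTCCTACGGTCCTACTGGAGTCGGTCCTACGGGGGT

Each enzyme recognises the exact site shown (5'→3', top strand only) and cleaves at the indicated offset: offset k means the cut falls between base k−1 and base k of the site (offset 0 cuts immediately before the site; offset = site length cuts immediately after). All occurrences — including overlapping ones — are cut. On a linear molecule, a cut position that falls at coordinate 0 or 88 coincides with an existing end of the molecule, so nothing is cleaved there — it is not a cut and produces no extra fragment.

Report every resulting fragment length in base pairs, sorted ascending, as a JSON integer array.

[5,6,6,7,8,9,15,15,17]

Per-enzyme occurrences:
  WciII (TAGTGT, off=4): starts [10, 27] → cuts [14, 31]
  KluIV (GCGTGG, off=4): starts [1] → cuts [5]
  QalI (TCGCCCGG, off=8): no sites
  YnoI (GGTCCTAC, off=8): starts [51, 59, 74] → cuts [59, 67, 82]
  OquIX (ACCGAA, off=2): starts [35, 42] → cuts [37, 44]

All cut coordinates (distinct, sorted): [5, 14, 31, 37, 44, 59, 67, 82]

Fragments:
  [0,5): 5 bp
  [5,14): 9 bp
  [14,31): 17 bp
  [31,37): 6 bp
  [37,44): 7 bp
  [44,59): 15 bp
  [59,67): 8 bp
  [67,82): 15 bp
  [82,88): 6 bp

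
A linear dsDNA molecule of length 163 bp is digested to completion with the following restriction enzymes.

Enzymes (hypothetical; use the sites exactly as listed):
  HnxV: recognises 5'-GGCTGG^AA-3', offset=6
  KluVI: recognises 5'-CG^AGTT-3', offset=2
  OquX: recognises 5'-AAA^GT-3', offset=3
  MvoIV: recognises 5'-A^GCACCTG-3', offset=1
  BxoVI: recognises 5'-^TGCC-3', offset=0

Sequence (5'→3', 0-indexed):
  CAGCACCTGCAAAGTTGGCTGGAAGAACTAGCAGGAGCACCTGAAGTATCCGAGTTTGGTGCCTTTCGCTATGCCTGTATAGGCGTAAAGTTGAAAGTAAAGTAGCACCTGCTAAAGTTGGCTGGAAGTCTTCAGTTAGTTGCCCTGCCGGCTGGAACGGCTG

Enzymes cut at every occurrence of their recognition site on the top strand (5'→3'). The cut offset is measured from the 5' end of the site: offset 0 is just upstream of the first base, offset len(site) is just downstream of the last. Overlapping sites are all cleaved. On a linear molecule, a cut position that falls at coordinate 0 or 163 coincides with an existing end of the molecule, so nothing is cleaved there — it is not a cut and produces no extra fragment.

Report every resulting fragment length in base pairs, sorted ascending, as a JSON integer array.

Per-enzyme occurrences:
  HnxV (GGCTGGAA, off=6): starts [16, 119, 149] → cuts [22, 125, 155]
  KluVI (CGAGTT, off=2): starts [50] → cuts [52]
  OquX (AAAGT, off=3): starts [10, 86, 93, 98, 113] → cuts [13, 89, 96, 101, 116]
  MvoIV (AGCACCTG, off=1): starts [1, 35, 103] → cuts [2, 36, 104]
  BxoVI (TGCC, off=0): starts [59, 71, 140, 145] → cuts [59, 71, 140, 145]

Pooled cuts: [2, 13, 22, 36, 52, 59, 71, 89, 96, 101, 104, 116, 125, 140, 145, 155]

Fragments:
  [0,2): 2 bp
  [2,13): 11 bp
  [13,22): 9 bp
  [22,36): 14 bp
  [36,52): 16 bp
  [52,59): 7 bp
  [59,71): 12 bp
  [71,89): 18 bp
  [89,96): 7 bp
  [96,101): 5 bp
  [101,104): 3 bp
  [104,116): 12 bp
  [116,125): 9 bp
  [125,140): 15 bp
  [140,145): 5 bp
  [145,155): 10 bp
  [155,163): 8 bp

[2,3,5,5,7,7,8,9,9,10,11,12,12,14,15,16,18]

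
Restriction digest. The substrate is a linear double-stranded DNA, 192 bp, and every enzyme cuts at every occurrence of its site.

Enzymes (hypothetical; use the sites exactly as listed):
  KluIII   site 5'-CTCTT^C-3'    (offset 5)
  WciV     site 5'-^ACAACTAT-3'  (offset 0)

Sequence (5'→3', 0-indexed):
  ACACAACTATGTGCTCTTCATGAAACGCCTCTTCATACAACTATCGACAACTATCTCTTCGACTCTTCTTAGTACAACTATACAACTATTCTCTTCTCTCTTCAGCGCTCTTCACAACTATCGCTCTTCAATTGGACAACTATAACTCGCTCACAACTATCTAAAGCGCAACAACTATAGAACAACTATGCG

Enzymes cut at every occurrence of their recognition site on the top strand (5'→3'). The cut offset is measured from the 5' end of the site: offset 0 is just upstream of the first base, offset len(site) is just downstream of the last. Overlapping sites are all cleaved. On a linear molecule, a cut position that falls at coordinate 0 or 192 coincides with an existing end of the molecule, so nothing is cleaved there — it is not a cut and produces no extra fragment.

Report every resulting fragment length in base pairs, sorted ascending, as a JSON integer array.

Scan for sites:
  KluIII CTCTTC/5: at [13, 28, 54, 62, 90, 97, 107, 123] ⇒ [18, 33, 59, 67, 95, 102, 112, 128]
  WciV ACAACTAT/0: at [2, 36, 46, 73, 81, 113, 135, 152, 170, 181] ⇒ [2, 36, 46, 73, 81, 113, 135, 152, 170, 181]

All cut coordinates (distinct, sorted): [2, 18, 33, 36, 46, 59, 67, 73, 81, 95, 102, 112, 113, 128, 135, 152, 170, 181]

Fragment lengths:
  [0,2): 2 bp
  [2,18): 16 bp
  [18,33): 15 bp
  [33,36): 3 bp
  [36,46): 10 bp
  [46,59): 13 bp
  [59,67): 8 bp
  [67,73): 6 bp
  [73,81): 8 bp
  [81,95): 14 bp
  [95,102): 7 bp
  [102,112): 10 bp
  [112,113): 1 bp
  [113,128): 15 bp
  [128,135): 7 bp
  [135,152): 17 bp
  [152,170): 18 bp
  [170,181): 11 bp
  [181,192): 11 bp

[1,2,3,6,7,7,8,8,10,10,11,11,13,14,15,15,16,17,18]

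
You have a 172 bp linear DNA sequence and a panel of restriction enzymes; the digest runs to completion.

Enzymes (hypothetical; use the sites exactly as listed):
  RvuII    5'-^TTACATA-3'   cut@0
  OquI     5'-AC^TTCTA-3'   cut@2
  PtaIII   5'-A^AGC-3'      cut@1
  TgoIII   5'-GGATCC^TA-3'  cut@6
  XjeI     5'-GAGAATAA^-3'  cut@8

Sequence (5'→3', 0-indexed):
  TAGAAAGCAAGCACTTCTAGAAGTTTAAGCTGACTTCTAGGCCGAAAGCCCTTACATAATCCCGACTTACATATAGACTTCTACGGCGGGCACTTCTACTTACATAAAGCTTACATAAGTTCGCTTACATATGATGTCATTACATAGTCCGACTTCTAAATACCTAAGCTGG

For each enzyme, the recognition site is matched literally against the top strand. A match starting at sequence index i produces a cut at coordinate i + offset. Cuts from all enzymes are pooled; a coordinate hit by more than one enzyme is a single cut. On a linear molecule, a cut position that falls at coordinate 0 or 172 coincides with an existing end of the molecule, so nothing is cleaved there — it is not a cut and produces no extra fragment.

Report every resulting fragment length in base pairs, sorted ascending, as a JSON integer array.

[3,4,5,5,5,6,6,7,8,12,12,13,13,14,14,15,15,15]

Per-enzyme occurrences:
  RvuII TTACATA/0: at [51, 66, 99, 110, 124, 139] ⇒ [51, 66, 99, 110, 124, 139]
  OquI ACTTCTA/2: at [12, 32, 76, 91, 151] ⇒ [14, 34, 78, 93, 153]
  PtaIII AAGC/1: at [4, 8, 26, 45, 106, 165] ⇒ [5, 9, 27, 46, 107, 166]
  TgoIII (GGATCCTA, off=6): no sites
  XjeI (GAGAATAA, off=8): no sites

Pooled cuts: [5, 9, 14, 27, 34, 46, 51, 66, 78, 93, 99, 107, 110, 124, 139, 153, 166]

Fragment lengths:
  [0,5): 5 bp
  [5,9): 4 bp
  [9,14): 5 bp
  [14,27): 13 bp
  [27,34): 7 bp
  [34,46): 12 bp
  [46,51): 5 bp
  [51,66): 15 bp
  [66,78): 12 bp
  [78,93): 15 bp
  [93,99): 6 bp
  [99,107): 8 bp
  [107,110): 3 bp
  [110,124): 14 bp
  [124,139): 15 bp
  [139,153): 14 bp
  [153,166): 13 bp
  [166,172): 6 bp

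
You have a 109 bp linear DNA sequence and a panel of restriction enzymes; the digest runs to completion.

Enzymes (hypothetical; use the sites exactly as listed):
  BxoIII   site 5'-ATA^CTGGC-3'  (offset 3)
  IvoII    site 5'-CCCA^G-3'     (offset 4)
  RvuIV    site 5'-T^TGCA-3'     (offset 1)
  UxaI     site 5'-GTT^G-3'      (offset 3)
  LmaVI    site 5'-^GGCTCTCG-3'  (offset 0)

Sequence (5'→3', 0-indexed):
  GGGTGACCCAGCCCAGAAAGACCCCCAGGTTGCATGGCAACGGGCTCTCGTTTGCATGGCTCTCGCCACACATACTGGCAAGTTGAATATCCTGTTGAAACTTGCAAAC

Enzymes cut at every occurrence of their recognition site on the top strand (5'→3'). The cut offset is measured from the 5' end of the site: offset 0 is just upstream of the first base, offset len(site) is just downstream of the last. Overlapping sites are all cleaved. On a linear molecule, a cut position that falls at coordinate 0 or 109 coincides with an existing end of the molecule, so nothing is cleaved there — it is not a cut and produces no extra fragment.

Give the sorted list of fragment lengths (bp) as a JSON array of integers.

Site scan:
  BxoIII (ATACTGGC, off=3): starts [71] → cuts [74]
  IvoII (CCCAG, off=4): starts [6, 11, 23] → cuts [10, 15, 27]
  RvuIV (TTGCA, off=1): starts [29, 51, 101] → cuts [30, 52, 102]
  UxaI (GTTG, off=3): starts [28, 81, 93] → cuts [31, 84, 96]
  LmaVI (GGCTCTCG, off=0): starts [42, 57] → cuts [42, 57]

Pooled cuts: [10, 15, 27, 30, 31, 42, 52, 57, 74, 84, 96, 102]

Fragments:
  [0,10): 10 bp
  [10,15): 5 bp
  [15,27): 12 bp
  [27,30): 3 bp
  [30,31): 1 bp
  [31,42): 11 bp
  [42,52): 10 bp
  [52,57): 5 bp
  [57,74): 17 bp
  [74,84): 10 bp
  [84,96): 12 bp
  [96,102): 6 bp
  [102,109): 7 bp

[1,3,5,5,6,7,10,10,10,11,12,12,17]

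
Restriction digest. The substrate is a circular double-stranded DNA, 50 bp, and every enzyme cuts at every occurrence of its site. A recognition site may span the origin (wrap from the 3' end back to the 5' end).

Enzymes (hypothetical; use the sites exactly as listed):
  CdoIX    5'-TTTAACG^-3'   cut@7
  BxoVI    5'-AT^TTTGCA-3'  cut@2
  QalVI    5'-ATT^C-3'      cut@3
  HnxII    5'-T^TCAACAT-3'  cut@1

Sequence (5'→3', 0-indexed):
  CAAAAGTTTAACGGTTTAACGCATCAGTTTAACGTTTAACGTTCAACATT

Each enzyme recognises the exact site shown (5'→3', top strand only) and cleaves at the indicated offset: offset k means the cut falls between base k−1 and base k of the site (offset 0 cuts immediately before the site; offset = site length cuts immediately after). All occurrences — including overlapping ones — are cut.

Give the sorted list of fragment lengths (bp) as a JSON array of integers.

[1,7,8,8,13,13]

Site scan:
  CdoIX TTTAACG/7: at [6, 14, 27, 34] ⇒ [13, 21, 34, 41]
  BxoVI (ATTTTGCA, off=2): no sites
  QalVI ATTC/3: at [47] ⇒ [0]
  HnxII TTCAACAT/1: at [41] ⇒ [42]

Pooled cuts: [0, 13, 21, 34, 41, 42]

Fragment lengths:
  0→13: 13 bp
  13→21: 8 bp
  21→34: 13 bp
  34→41: 7 bp
  41→42: 1 bp
  42→0 (wrap): 50-42+0 = 8 bp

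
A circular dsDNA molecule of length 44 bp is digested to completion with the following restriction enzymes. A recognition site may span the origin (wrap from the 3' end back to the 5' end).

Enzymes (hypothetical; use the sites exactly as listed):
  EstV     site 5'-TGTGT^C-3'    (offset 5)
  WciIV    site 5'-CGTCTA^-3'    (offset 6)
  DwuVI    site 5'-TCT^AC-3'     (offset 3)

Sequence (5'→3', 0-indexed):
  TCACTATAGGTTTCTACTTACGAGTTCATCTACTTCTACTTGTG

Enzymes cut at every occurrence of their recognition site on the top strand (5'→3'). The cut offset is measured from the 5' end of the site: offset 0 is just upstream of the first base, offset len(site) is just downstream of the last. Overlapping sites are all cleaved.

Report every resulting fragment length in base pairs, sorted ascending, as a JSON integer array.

Site scan:
  EstV TGTGTC/5: at [40] ⇒ [1]
  WciIV (CGTCTA, off=6): no sites
  DwuVI TCTAC/3: at [12, 28, 34] ⇒ [15, 31, 37]

Pooled cuts: [1, 15, 31, 37]

Fragments:
  1→15: 14 bp
  15→31: 16 bp
  31→37: 6 bp
  37→1 (wrap): 44-37+1 = 8 bp

[6,8,14,16]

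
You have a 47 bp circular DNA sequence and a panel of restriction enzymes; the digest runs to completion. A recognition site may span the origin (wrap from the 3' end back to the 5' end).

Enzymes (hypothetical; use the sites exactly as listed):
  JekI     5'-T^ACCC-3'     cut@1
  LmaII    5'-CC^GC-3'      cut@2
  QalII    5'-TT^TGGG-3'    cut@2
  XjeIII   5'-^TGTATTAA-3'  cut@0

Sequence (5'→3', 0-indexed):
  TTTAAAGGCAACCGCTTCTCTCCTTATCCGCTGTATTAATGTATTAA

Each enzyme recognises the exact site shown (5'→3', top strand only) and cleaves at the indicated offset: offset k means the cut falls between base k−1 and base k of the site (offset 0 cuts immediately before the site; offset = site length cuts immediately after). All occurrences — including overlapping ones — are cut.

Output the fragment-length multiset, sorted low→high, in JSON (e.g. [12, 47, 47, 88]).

[2,8,16,21]

Scan for sites:
  JekI (TACCC, off=1): no sites
  LmaII CCGC/2: at [11, 27] ⇒ [13, 29]
  QalII (TTTGGG, off=2): no sites
  XjeIII TGTATTAA/0: at [31, 39] ⇒ [31, 39]

Pooled cuts: [13, 29, 31, 39]

Fragments:
  13→29: 16 bp
  29→31: 2 bp
  31→39: 8 bp
  39→13 (wrap): 47-39+13 = 21 bp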